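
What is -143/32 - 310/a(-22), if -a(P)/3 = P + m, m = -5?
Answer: -21503/2592 ≈ -8.2959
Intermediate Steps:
a(P) = 15 - 3*P (a(P) = -3*(P - 5) = -3*(-5 + P) = 15 - 3*P)
-143/32 - 310/a(-22) = -143/32 - 310/(15 - 3*(-22)) = -143*1/32 - 310/(15 + 66) = -143/32 - 310/81 = -21503/2592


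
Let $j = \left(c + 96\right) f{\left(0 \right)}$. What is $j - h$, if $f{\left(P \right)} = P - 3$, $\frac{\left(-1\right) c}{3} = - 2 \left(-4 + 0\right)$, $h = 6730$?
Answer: $-6946$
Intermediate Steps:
$c = -24$ ($c = - 3 \left(- 2 \left(-4 + 0\right)\right) = - 3 \left(\left(-2\right) \left(-4\right)\right) = \left(-3\right) 8 = -24$)
$f{\left(P \right)} = -3 + P$ ($f{\left(P \right)} = P - 3 = -3 + P$)
$j = -216$ ($j = \left(-24 + 96\right) \left(-3 + 0\right) = 72 \left(-3\right) = -216$)
$j - h = -216 - 6730 = -6946$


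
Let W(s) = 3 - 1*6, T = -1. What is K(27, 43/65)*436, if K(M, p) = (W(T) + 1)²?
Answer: 1744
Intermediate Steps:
W(s) = -3 (W(s) = 3 - 6 = -3)
K(M, p) = 4 (K(M, p) = (-3 + 1)² = (-2)² = 4)
K(27, 43/65)*436 = 4*436 = 1744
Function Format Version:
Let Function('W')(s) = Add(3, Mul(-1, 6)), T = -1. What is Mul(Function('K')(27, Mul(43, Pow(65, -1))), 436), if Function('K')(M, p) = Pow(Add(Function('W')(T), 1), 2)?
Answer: 1744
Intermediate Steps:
Function('W')(s) = -3 (Function('W')(s) = Add(3, -6) = -3)
Function('K')(M, p) = 4 (Function('K')(M, p) = Pow(Add(-3, 1), 2) = Pow(-2, 2) = 4)
Mul(Function('K')(27, Mul(43, Pow(65, -1))), 436) = Mul(4, 436) = 1744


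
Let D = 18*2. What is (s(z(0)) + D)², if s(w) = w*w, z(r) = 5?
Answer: 3721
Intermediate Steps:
s(w) = w²
D = 36
(s(z(0)) + D)² = (5² + 36)² = (25 + 36)² = 61² = 3721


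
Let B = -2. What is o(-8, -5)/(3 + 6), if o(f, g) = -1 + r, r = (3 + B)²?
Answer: 0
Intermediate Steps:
r = 1 (r = (3 - 2)² = 1² = 1)
o(f, g) = 0 (o(f, g) = -1 + 1 = 0)
o(-8, -5)/(3 + 6) = 0/(3 + 6) = 0/9 = (⅑)*0 = 0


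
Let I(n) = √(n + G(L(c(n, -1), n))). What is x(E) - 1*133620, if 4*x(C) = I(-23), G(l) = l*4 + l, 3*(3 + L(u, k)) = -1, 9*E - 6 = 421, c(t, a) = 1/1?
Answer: -133620 + I*√357/12 ≈ -1.3362e+5 + 1.5745*I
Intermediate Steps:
c(t, a) = 1
E = 427/9 (E = ⅔ + (⅑)*421 = ⅔ + 421/9 = 427/9 ≈ 47.444)
L(u, k) = -10/3 (L(u, k) = -3 + (⅓)*(-1) = -3 - ⅓ = -10/3)
G(l) = 5*l (G(l) = 4*l + l = 5*l)
I(n) = √(-50/3 + n) (I(n) = √(n + 5*(-10/3)) = √(n - 50/3) = √(-50/3 + n))
x(C) = I*√357/12 (x(C) = (√(-150 + 9*(-23))/3)/4 = (√(-150 - 207)/3)/4 = (√(-357)/3)/4 = ((I*√357)/3)/4 = (I*√357/3)/4 = I*√357/12)
x(E) - 1*133620 = I*√357/12 - 1*133620 = I*√357/12 - 133620 = -133620 + I*√357/12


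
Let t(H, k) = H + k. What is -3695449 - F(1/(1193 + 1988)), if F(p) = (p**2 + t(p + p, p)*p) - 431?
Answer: -37389004032702/10118761 ≈ -3.6950e+6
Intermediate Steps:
F(p) = -431 + 4*p**2 (F(p) = (p**2 + ((p + p) + p)*p) - 431 = (p**2 + (2*p + p)*p) - 431 = (p**2 + (3*p)*p) - 431 = (p**2 + 3*p**2) - 431 = 4*p**2 - 431 = -431 + 4*p**2)
-3695449 - F(1/(1193 + 1988)) = -3695449 - (-431 + 4*(1/(1193 + 1988))**2) = -3695449 - (-431 + 4*(1/3181)**2) = -3695449 - (-431 + 4*(1/10118761)) = -3695449 - (-431 + 4/10118761) = -3695449 - 1*(-4361185987/10118761) = -3695449 + 4361185987/10118761 = -37389004032702/10118761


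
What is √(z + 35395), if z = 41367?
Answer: √76762 ≈ 277.06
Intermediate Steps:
√(z + 35395) = √(41367 + 35395) = √76762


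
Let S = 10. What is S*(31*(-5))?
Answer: -1550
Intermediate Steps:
S*(31*(-5)) = 10*(31*(-5)) = 10*(-155) = -1550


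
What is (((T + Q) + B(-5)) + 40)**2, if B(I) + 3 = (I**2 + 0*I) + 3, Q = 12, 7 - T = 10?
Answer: 5476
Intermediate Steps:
T = -3 (T = 7 - 1*10 = 7 - 10 = -3)
B(I) = I**2 (B(I) = -3 + ((I**2 + 0*I) + 3) = -3 + ((I**2 + 0) + 3) = -3 + (I**2 + 3) = -3 + (3 + I**2) = I**2)
(((T + Q) + B(-5)) + 40)**2 = (((-3 + 12) + (-5)**2) + 40)**2 = ((9 + 25) + 40)**2 = (34 + 40)**2 = 74**2 = 5476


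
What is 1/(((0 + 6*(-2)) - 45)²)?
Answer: 1/3249 ≈ 0.00030779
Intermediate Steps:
1/(((0 + 6*(-2)) - 45)²) = 1/(((0 - 12) - 45)²) = 1/((-12 - 45)²) = 1/((-57)²) = 1/3249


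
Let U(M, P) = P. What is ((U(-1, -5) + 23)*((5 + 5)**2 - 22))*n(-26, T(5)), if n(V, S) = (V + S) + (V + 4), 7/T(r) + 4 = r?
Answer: -57564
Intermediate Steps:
T(r) = 7/(-4 + r)
n(V, S) = 4 + S + 2*V (n(V, S) = (S + V) + (4 + V) = 4 + S + 2*V)
((U(-1, -5) + 23)*((5 + 5)**2 - 22))*n(-26, T(5)) = ((-5 + 23)*((5 + 5)**2 - 22))*(4 + 7/(-4 + 5) + 2*(-26)) = (18*(10**2 - 22))*(4 + 7/1 - 52) = (18*(100 - 22))*(4 + 7*1 - 52) = (18*78)*(4 + 7 - 52) = 1404*(-41) = -57564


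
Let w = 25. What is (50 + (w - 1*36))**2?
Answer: 1521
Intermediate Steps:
(50 + (w - 1*36))**2 = (50 + (25 - 1*36))**2 = (50 + (25 - 36))**2 = (50 - 11)**2 = 39**2 = 1521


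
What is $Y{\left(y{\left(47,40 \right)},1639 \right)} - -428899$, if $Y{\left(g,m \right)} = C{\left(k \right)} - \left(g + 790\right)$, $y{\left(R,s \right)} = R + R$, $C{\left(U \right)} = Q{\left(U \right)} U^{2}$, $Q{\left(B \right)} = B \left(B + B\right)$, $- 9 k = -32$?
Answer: $\frac{2810303567}{6561} \approx 4.2833 \cdot 10^{5}$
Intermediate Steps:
$k = \frac{32}{9}$ ($k = \left(- \frac{1}{9}\right) \left(-32\right) = \frac{32}{9} \approx 3.5556$)
$Q{\left(B \right)} = 2 B^{2}$ ($Q{\left(B \right)} = B 2 B = 2 B^{2}$)
$C{\left(U \right)} = 2 U^{4}$ ($C{\left(U \right)} = 2 U^{2} U^{2} = 2 U^{4}$)
$y{\left(R,s \right)} = 2 R$
$Y{\left(g,m \right)} = - \frac{3086038}{6561} - g$ ($Y{\left(g,m \right)} = 2 \left(\frac{32}{9}\right)^{4} - \left(g + 790\right) = 2 \cdot \frac{1048576}{6561} - \left(790 + g\right) = \frac{2097152}{6561} - \left(790 + g\right) = - \frac{3086038}{6561} - g$)
$Y{\left(y{\left(47,40 \right)},1639 \right)} - -428899 = \left(- \frac{3086038}{6561} - 2 \cdot 47\right) - -428899 = \left(- \frac{3086038}{6561} - 94\right) + 428899 = - \frac{3702772}{6561} + 428899 = \frac{2810303567}{6561}$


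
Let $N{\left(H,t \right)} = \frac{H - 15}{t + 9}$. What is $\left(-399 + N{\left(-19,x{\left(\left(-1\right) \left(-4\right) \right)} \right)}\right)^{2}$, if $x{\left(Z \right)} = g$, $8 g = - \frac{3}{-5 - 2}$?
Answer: $\frac{41696414809}{257049} \approx 1.6221 \cdot 10^{5}$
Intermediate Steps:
$g = \frac{3}{56}$ ($g = \frac{\left(-3\right) \frac{1}{-5 - 2}}{8} = \frac{\left(-3\right) \frac{1}{-7}}{8} = \frac{\left(-3\right) \left(- \frac{1}{7}\right)}{8} = \frac{1}{8} \cdot \frac{3}{7} = \frac{3}{56} \approx 0.053571$)
$x{\left(Z \right)} = \frac{3}{56}$
$N{\left(H,t \right)} = \frac{-15 + H}{9 + t}$
$\left(-399 + N{\left(-19,x{\left(\left(-1\right) \left(-4\right) \right)} \right)}\right)^{2} = \left(-399 + \frac{-15 - 19}{9 + \frac{3}{56}}\right)^{2} = \left(-399 + \frac{1}{\frac{507}{56}} \left(-34\right)\right)^{2} = \left(-399 + \frac{56}{507} \left(-34\right)\right)^{2} = \left(-399 - \frac{1904}{507}\right)^{2} = \left(- \frac{204197}{507}\right)^{2} = \frac{41696414809}{257049}$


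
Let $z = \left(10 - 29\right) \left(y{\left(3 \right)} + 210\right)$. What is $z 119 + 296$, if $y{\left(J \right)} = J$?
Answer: $-481297$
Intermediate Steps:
$z = -4047$ ($z = \left(10 - 29\right) \left(3 + 210\right) = \left(-19\right) 213 = -4047$)
$z 119 + 296 = \left(-4047\right) 119 + 296 = -481593 + 296 = -481297$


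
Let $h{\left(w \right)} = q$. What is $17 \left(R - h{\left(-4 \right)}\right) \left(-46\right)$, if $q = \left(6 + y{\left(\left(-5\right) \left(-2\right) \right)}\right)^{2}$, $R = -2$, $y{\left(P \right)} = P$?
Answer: $201756$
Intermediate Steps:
$q = 256$ ($q = \left(6 - -10\right)^{2} = \left(6 + 10\right)^{2} = 16^{2} = 256$)
$h{\left(w \right)} = 256$
$17 \left(R - h{\left(-4 \right)}\right) \left(-46\right) = 17 \left(-2 - 256\right) \left(-46\right) = 17 \left(-258\right) \left(-46\right) = \left(-4386\right) \left(-46\right) = 201756$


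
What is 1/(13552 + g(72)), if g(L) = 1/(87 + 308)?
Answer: 395/5353041 ≈ 7.3790e-5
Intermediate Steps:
g(L) = 1/395
1/(13552 + g(72)) = 1/(13552 + 1/395) = 1/(5353041/395) = 395/5353041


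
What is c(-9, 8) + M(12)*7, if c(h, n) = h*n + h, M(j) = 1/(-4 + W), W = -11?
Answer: -1222/15 ≈ -81.467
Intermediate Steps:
M(j) = -1/15 (M(j) = 1/(-4 - 11) = 1/(-15) = -1/15)
c(h, n) = h + h*n
c(-9, 8) + M(12)*7 = -9*(1 + 8) - 1/15*7 = -9*9 - 7/15 = -81 - 7/15 = -1222/15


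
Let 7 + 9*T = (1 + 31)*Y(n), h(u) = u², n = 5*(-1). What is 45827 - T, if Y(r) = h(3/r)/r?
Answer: 51556538/1125 ≈ 45828.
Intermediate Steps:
n = -5
Y(r) = 9/r³ (Y(r) = (3/r)²/r = (9/r²)/r = 9/r³)
T = -1163/1125 (T = -7/9 + ((1 + 31)*(9/(-5)³))/9 = -7/9 + (32*(9*(-1/125)))/9 = -7/9 + (32*(-9/125))/9 = -7/9 + (⅑)*(-288/125) = -7/9 - 32/125 = -1163/1125 ≈ -1.0338)
45827 - T = 45827 - 1*(-1163/1125) = 45827 + 1163/1125 = 51556538/1125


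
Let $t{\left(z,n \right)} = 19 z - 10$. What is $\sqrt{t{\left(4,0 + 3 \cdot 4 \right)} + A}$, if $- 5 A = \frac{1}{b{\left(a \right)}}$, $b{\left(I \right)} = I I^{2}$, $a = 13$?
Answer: $\frac{\sqrt{47125585}}{845} \approx 8.124$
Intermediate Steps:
$b{\left(I \right)} = I^{3}$
$t{\left(z,n \right)} = -10 + 19 z$
$A = - \frac{1}{10985}$ ($A = - \frac{1}{5 \cdot 13^{3}} = - \frac{1}{5 \cdot 2197} = \left(- \frac{1}{5}\right) \frac{1}{2197} = - \frac{1}{10985} \approx -9.1033 \cdot 10^{-5}$)
$\sqrt{t{\left(4,0 + 3 \cdot 4 \right)} + A} = \sqrt{\left(-10 + 19 \cdot 4\right) - \frac{1}{10985}} = \sqrt{\left(-10 + 76\right) - \frac{1}{10985}} = \sqrt{66 - \frac{1}{10985}} = \sqrt{\frac{725009}{10985}} = \frac{\sqrt{47125585}}{845}$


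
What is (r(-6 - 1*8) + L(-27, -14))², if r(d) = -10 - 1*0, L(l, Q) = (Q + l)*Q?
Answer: 318096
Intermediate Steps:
L(l, Q) = Q*(Q + l)
r(d) = -10 (r(d) = -10 + 0 = -10)
(r(-6 - 1*8) + L(-27, -14))² = (-10 - 14*(-14 - 27))² = (-10 - 14*(-41))² = (-10 + 574)² = 564² = 318096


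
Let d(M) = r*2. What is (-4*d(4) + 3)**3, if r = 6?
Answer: -91125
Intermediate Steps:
d(M) = 12 (d(M) = 6*2 = 12)
(-4*d(4) + 3)**3 = (-4*12 + 3)**3 = (-48 + 3)**3 = (-45)**3 = -91125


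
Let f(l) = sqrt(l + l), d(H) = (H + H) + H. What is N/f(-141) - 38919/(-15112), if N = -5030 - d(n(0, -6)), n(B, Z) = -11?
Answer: 38919/15112 + 4997*I*sqrt(282)/282 ≈ 2.5754 + 297.57*I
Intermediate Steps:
d(H) = 3*H (d(H) = 2*H + H = 3*H)
N = -4997 (N = -5030 - 3*(-11) = -5030 - 1*(-33) = -5030 + 33 = -4997)
f(l) = sqrt(2)*sqrt(l) (f(l) = sqrt(2*l) = sqrt(2)*sqrt(l))
N/f(-141) - 38919/(-15112) = -4997*(-I*sqrt(282)/282) - 38919/(-15112) = -4997*(-I*sqrt(282)/282) - 38919*(-1/15112) = -4997*(-I*sqrt(282)/282) + 38919/15112 = -(-4997)*I*sqrt(282)/282 + 38919/15112 = 4997*I*sqrt(282)/282 + 38919/15112 = 38919/15112 + 4997*I*sqrt(282)/282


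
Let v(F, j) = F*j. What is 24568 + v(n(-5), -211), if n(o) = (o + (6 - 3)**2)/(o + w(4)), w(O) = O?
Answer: 25412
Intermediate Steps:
n(o) = (9 + o)/(4 + o) (n(o) = (o + (6 - 3)**2)/(o + 4) = (o + 3**2)/(4 + o) = (o + 9)/(4 + o) = (9 + o)/(4 + o))
24568 + v(n(-5), -211) = 24568 + ((9 - 5)/(4 - 5))*(-211) = 24568 + (4/(-1))*(-211) = 24568 - 1*4*(-211) = 24568 - 4*(-211) = 24568 + 844 = 25412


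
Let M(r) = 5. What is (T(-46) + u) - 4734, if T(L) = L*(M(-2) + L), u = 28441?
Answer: 25593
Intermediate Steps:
T(L) = L*(5 + L)
(T(-46) + u) - 4734 = (-46*(5 - 46) + 28441) - 4734 = (-46*(-41) + 28441) - 4734 = (1886 + 28441) - 4734 = 30327 - 4734 = 25593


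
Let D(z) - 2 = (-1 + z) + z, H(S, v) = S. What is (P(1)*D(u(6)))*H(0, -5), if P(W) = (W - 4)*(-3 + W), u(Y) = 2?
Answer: 0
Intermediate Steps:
D(z) = 1 + 2*z (D(z) = 2 + ((-1 + z) + z) = 2 + (-1 + 2*z) = 1 + 2*z)
P(W) = (-4 + W)*(-3 + W)
(P(1)*D(u(6)))*H(0, -5) = ((12 + 1² - 7*1)*(1 + 2*2))*0 = ((12 + 1 - 7)*(1 + 4))*0 = (6*5)*0 = 30*0 = 0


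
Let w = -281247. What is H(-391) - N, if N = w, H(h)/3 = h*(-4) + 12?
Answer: 285975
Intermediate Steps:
H(h) = 36 - 12*h (H(h) = 3*(h*(-4) + 12) = 3*(-4*h + 12) = 3*(12 - 4*h) = 36 - 12*h)
N = -281247
H(-391) - N = (36 - 12*(-391)) - 1*(-281247) = (36 + 4692) + 281247 = 4728 + 281247 = 285975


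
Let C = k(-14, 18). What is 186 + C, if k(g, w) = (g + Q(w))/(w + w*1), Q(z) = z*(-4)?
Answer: 3305/18 ≈ 183.61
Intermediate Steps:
Q(z) = -4*z
k(g, w) = (g - 4*w)/(2*w) (k(g, w) = (g - 4*w)/(w + w*1) = (g - 4*w)/(w + w) = (g - 4*w)/((2*w)) = (g - 4*w)*(1/(2*w)) = (g - 4*w)/(2*w))
C = -43/18 (C = -2 + (½)*(-14)/18 = -2 + (½)*(-14)*(1/18) = -2 - 7/18 = -43/18 ≈ -2.3889)
186 + C = 186 - 43/18 = 3305/18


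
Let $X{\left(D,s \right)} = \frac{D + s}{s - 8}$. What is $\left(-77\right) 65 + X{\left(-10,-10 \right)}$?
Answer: $- \frac{45035}{9} \approx -5003.9$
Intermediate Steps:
$X{\left(D,s \right)} = \frac{D + s}{-8 + s}$
$\left(-77\right) 65 + X{\left(-10,-10 \right)} = \left(-77\right) 65 + \frac{-10 - 10}{-8 - 10} = -5005 + \frac{1}{-18} \left(-20\right) = -5005 - - \frac{10}{9} = -5005 + \frac{10}{9} = - \frac{45035}{9}$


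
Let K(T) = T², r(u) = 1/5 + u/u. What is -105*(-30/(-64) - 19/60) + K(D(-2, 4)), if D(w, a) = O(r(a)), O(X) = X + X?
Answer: -8167/800 ≈ -10.209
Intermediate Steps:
r(u) = 6/5 (r(u) = 1*(⅕) + 1 = ⅕ + 1 = 6/5)
O(X) = 2*X
D(w, a) = 12/5 (D(w, a) = 2*(6/5) = 12/5)
-105*(-30/(-64) - 19/60) + K(D(-2, 4)) = -105*(-30/(-64) - 19/60) + (12/5)² = -105*(-30*(-1/64) - 19*1/60) + 144/25 = -105*(15/32 - 19/60) + 144/25 = -105*73/480 + 144/25 = -511/32 + 144/25 = -8167/800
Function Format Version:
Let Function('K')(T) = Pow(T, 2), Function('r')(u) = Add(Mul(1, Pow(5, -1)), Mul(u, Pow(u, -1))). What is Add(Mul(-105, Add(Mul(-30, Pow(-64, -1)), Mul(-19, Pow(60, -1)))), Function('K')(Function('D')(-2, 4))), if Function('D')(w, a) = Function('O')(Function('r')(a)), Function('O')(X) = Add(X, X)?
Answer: Rational(-8167, 800) ≈ -10.209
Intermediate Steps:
Function('r')(u) = Rational(6, 5) (Function('r')(u) = Add(Mul(1, Rational(1, 5)), 1) = Add(Rational(1, 5), 1) = Rational(6, 5))
Function('O')(X) = Mul(2, X)
Function('D')(w, a) = Rational(12, 5) (Function('D')(w, a) = Mul(2, Rational(6, 5)) = Rational(12, 5))
Add(Mul(-105, Add(Mul(-30, Pow(-64, -1)), Mul(-19, Pow(60, -1)))), Function('K')(Function('D')(-2, 4))) = Add(Mul(-105, Add(Mul(-30, Pow(-64, -1)), Mul(-19, Pow(60, -1)))), Pow(Rational(12, 5), 2)) = Add(Mul(-105, Add(Mul(-30, Rational(-1, 64)), Mul(-19, Rational(1, 60)))), Rational(144, 25)) = Add(Mul(-105, Add(Rational(15, 32), Rational(-19, 60))), Rational(144, 25)) = Add(Mul(-105, Rational(73, 480)), Rational(144, 25)) = Add(Rational(-511, 32), Rational(144, 25)) = Rational(-8167, 800)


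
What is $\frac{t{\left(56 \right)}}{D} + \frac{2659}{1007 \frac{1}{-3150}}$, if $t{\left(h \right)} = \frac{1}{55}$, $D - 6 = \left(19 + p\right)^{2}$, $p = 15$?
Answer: $- \frac{535300572493}{64357370} \approx -8317.6$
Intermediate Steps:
$D = 1162$ ($D = 6 + \left(19 + 15\right)^{2} = 6 + 34^{2} = 6 + 1156 = 1162$)
$t{\left(h \right)} = \frac{1}{55}$
$\frac{t{\left(56 \right)}}{D} + \frac{2659}{1007 \frac{1}{-3150}} = \frac{1}{55 \cdot 1162} + \frac{2659}{1007 \frac{1}{-3150}} = \frac{1}{55} \cdot \frac{1}{1162} + \frac{2659}{1007 \left(- \frac{1}{3150}\right)} = \frac{1}{63910} + \frac{2659}{- \frac{1007}{3150}} = \frac{1}{63910} + 2659 \left(- \frac{3150}{1007}\right) = \frac{1}{63910} - \frac{8375850}{1007} = - \frac{535300572493}{64357370}$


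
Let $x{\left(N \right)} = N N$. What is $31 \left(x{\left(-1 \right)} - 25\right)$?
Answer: $-744$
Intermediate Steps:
$x{\left(N \right)} = N^{2}$
$31 \left(x{\left(-1 \right)} - 25\right) = 31 \left(\left(-1\right)^{2} - 25\right) = 31 \left(1 - 25\right) = 31 \left(-24\right) = -744$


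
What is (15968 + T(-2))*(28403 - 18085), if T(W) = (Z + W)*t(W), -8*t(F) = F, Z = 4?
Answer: 164762983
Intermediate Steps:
t(F) = -F/8
T(W) = -W*(4 + W)/8 (T(W) = (4 + W)*(-W/8) = -W*(4 + W)/8)
(15968 + T(-2))*(28403 - 18085) = (15968 - ⅛*(-2)*(4 - 2))*(28403 - 18085) = (15968 - ⅛*(-2)*2)*10318 = (15968 + ½)*10318 = (31937/2)*10318 = 164762983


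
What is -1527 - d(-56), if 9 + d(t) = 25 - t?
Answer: -1599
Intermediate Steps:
d(t) = 16 - t (d(t) = -9 + (25 - t) = 16 - t)
-1527 - d(-56) = -1527 - (16 - 1*(-56)) = -1527 - (16 + 56) = -1527 - 1*72 = -1527 - 72 = -1599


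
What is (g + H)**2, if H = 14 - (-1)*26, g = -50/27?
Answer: 1060900/729 ≈ 1455.3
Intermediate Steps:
g = -50/27 (g = -50*1/27 = -50/27 ≈ -1.8519)
H = 40 (H = 14 - 1*(-26) = 14 + 26 = 40)
(g + H)**2 = (-50/27 + 40)**2 = (1030/27)**2 = 1060900/729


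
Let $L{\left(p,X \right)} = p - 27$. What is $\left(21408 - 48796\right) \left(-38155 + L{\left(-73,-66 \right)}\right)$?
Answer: $1047727940$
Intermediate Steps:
$L{\left(p,X \right)} = -27 + p$
$\left(21408 - 48796\right) \left(-38155 + L{\left(-73,-66 \right)}\right) = \left(21408 - 48796\right) \left(-38155 - 100\right) = - 27388 \left(-38155 - 100\right) = \left(-27388\right) \left(-38255\right) = 1047727940$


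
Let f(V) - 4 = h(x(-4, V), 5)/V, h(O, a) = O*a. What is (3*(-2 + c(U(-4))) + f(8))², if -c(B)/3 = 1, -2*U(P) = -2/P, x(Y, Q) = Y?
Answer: 729/4 ≈ 182.25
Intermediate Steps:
U(P) = 1/P (U(P) = -(-1)/P = 1/P)
c(B) = -3 (c(B) = -3*1 = -3)
f(V) = 4 - 20/V (f(V) = 4 + (-4*5)/V = 4 - 20/V)
(3*(-2 + c(U(-4))) + f(8))² = (3*(-2 - 3) + (4 - 20/8))² = (3*(-5) + (4 - 20*⅛))² = (-15 + (4 - 5/2))² = (-15 + 3/2)² = (-27/2)² = 729/4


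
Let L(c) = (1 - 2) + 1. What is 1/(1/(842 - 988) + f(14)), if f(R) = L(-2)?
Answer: -146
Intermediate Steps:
L(c) = 0 (L(c) = -1 + 1 = 0)
f(R) = 0
1/(1/(842 - 988) + f(14)) = 1/(1/(842 - 988) + 0) = 1/(1/(-146) + 0) = 1/(-1/146 + 0) = 1/(-1/146) = -146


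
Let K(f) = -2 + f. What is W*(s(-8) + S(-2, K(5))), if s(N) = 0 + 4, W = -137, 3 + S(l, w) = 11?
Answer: -1644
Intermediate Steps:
S(l, w) = 8 (S(l, w) = -3 + 11 = 8)
s(N) = 4
W*(s(-8) + S(-2, K(5))) = -137*(4 + 8) = -137*12 = -1644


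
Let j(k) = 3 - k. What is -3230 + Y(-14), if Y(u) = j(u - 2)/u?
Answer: -45239/14 ≈ -3231.4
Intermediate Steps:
Y(u) = (5 - u)/u (Y(u) = (3 - (u - 2))/u = (3 - (-2 + u))/u = (3 + (2 - u))/u = (5 - u)/u)
-3230 + Y(-14) = -3230 + (5 - 1*(-14))/(-14) = -3230 - (5 + 14)/14 = -3230 - 1/14*19 = -3230 - 19/14 = -45239/14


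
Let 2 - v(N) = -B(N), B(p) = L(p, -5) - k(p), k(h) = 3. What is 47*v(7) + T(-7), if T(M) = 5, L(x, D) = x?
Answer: 287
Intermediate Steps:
B(p) = -3 + p (B(p) = p - 1*3 = p - 3 = -3 + p)
v(N) = -1 + N (v(N) = 2 - (-1)*(-3 + N) = 2 - (3 - N) = 2 + (-3 + N) = -1 + N)
47*v(7) + T(-7) = 47*(-1 + 7) + 5 = 47*6 + 5 = 282 + 5 = 287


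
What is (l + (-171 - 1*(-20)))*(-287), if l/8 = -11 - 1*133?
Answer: 373961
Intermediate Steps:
l = -1152 (l = 8*(-11 - 1*133) = 8*(-11 - 133) = 8*(-144) = -1152)
(l + (-171 - 1*(-20)))*(-287) = (-1152 + (-171 - 1*(-20)))*(-287) = (-1152 + (-171 + 20))*(-287) = (-1152 - 151)*(-287) = -1303*(-287) = 373961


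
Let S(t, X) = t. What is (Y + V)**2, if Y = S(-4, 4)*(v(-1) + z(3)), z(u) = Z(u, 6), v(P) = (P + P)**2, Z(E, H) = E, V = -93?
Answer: 14641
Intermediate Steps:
v(P) = 4*P**2 (v(P) = (2*P)**2 = 4*P**2)
z(u) = u
Y = -28 (Y = -4*(4*(-1)**2 + 3) = -4*(4*1 + 3) = -4*(4 + 3) = -4*7 = -28)
(Y + V)**2 = (-28 - 93)**2 = (-121)**2 = 14641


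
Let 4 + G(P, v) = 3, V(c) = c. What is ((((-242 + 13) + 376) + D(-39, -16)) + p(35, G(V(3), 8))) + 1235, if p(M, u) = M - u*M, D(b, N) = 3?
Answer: 1455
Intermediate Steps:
G(P, v) = -1 (G(P, v) = -4 + 3 = -1)
p(M, u) = M - M*u
((((-242 + 13) + 376) + D(-39, -16)) + p(35, G(V(3), 8))) + 1235 = ((((-242 + 13) + 376) + 3) + 35*(1 - 1*(-1))) + 1235 = (((-229 + 376) + 3) + 35*(1 + 1)) + 1235 = ((147 + 3) + 35*2) + 1235 = (150 + 70) + 1235 = 220 + 1235 = 1455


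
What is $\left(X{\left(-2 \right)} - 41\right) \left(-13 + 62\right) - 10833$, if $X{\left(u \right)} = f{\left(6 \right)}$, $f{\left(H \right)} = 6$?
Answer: $-12548$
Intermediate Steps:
$X{\left(u \right)} = 6$
$\left(X{\left(-2 \right)} - 41\right) \left(-13 + 62\right) - 10833 = \left(6 - 41\right) \left(-13 + 62\right) - 10833 = \left(-35\right) 49 - 10833 = -1715 - 10833 = -12548$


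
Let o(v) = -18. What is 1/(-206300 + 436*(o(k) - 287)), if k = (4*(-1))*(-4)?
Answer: -1/339280 ≈ -2.9474e-6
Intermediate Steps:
k = 16 (k = -4*(-4) = 16)
1/(-206300 + 436*(o(k) - 287)) = 1/(-206300 + 436*(-18 - 287)) = 1/(-206300 + 436*(-305)) = 1/(-206300 - 132980) = 1/(-339280) = -1/339280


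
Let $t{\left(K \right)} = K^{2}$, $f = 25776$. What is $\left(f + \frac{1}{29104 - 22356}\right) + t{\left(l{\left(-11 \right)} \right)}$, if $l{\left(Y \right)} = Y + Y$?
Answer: $\frac{177202481}{6748} \approx 26260.0$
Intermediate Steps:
$l{\left(Y \right)} = 2 Y$
$\left(f + \frac{1}{29104 - 22356}\right) + t{\left(l{\left(-11 \right)} \right)} = \left(25776 + \frac{1}{29104 - 22356}\right) + \left(2 \left(-11\right)\right)^{2} = \left(25776 + \frac{1}{6748}\right) + \left(-22\right)^{2} = \left(25776 + \frac{1}{6748}\right) + 484 = \frac{173936449}{6748} + 484 = \frac{177202481}{6748}$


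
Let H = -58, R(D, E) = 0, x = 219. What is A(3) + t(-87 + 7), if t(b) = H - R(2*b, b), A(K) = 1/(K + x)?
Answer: -12875/222 ≈ -57.995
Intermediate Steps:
A(K) = 1/(219 + K) (A(K) = 1/(K + 219) = 1/(219 + K))
t(b) = -58 (t(b) = -58 - 1*0 = -58 + 0 = -58)
A(3) + t(-87 + 7) = 1/(219 + 3) - 58 = 1/222 - 58 = -12875/222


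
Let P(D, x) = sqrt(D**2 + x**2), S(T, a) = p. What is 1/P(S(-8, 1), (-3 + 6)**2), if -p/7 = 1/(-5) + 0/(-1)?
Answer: 5*sqrt(2074)/2074 ≈ 0.10979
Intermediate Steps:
p = 7/5 (p = -7*(1/(-5) + 0/(-1)) = -7*(1*(-1/5) + 0*(-1)) = -7*(-1/5 + 0) = -7*(-1/5) = 7/5 ≈ 1.4000)
S(T, a) = 7/5
1/P(S(-8, 1), (-3 + 6)**2) = 1/(sqrt((7/5)**2 + ((-3 + 6)**2)**2)) = 1/(sqrt(49/25 + (3**2)**2)) = 1/(sqrt(49/25 + 9**2)) = 1/(sqrt(49/25 + 81)) = 1/(sqrt(2074/25)) = 1/(sqrt(2074)/5) = 5*sqrt(2074)/2074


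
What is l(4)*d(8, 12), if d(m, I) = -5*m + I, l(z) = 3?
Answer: -84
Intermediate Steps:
d(m, I) = I - 5*m
l(4)*d(8, 12) = 3*(12 - 5*8) = 3*(12 - 40) = 3*(-28) = -84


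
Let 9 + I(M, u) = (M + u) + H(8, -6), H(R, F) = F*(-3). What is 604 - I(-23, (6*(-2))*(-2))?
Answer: 594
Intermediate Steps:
H(R, F) = -3*F
I(M, u) = 9 + M + u (I(M, u) = -9 + ((M + u) - 3*(-6)) = -9 + ((M + u) + 18) = -9 + (18 + M + u) = 9 + M + u)
604 - I(-23, (6*(-2))*(-2)) = 604 - (9 - 23 + (6*(-2))*(-2)) = 604 - (9 - 23 - 12*(-2)) = 604 - (9 - 23 + 24) = 604 - 1*10 = 604 - 10 = 594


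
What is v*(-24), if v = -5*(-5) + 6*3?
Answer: -1032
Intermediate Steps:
v = 43 (v = 25 + 18 = 43)
v*(-24) = 43*(-24) = -1032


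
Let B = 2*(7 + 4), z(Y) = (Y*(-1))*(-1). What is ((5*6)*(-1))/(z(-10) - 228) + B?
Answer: 2633/119 ≈ 22.126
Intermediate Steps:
z(Y) = Y (z(Y) = -Y*(-1) = Y)
B = 22 (B = 2*11 = 22)
((5*6)*(-1))/(z(-10) - 228) + B = ((5*6)*(-1))/(-10 - 228) + 22 = (30*(-1))/(-238) + 22 = -1/238*(-30) + 22 = 15/119 + 22 = 2633/119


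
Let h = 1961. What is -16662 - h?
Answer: -18623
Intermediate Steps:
-16662 - h = -16662 - 1*1961 = -16662 - 1961 = -18623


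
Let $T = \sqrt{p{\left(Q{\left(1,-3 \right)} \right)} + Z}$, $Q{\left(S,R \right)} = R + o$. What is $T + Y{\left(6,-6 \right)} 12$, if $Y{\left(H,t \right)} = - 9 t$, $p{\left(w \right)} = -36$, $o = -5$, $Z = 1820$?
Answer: $648 + 2 \sqrt{446} \approx 690.24$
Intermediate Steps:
$Q{\left(S,R \right)} = -5 + R$ ($Q{\left(S,R \right)} = R - 5 = -5 + R$)
$T = 2 \sqrt{446}$ ($T = \sqrt{-36 + 1820} = \sqrt{1784} = 2 \sqrt{446} \approx 42.237$)
$T + Y{\left(6,-6 \right)} 12 = 2 \sqrt{446} + \left(-9\right) \left(-6\right) 12 = 2 \sqrt{446} + 54 \cdot 12 = 2 \sqrt{446} + 648 = 648 + 2 \sqrt{446}$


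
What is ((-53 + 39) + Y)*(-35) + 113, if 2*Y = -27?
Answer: 2151/2 ≈ 1075.5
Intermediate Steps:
Y = -27/2 (Y = (½)*(-27) = -27/2 ≈ -13.500)
((-53 + 39) + Y)*(-35) + 113 = ((-53 + 39) - 27/2)*(-35) + 113 = (-14 - 27/2)*(-35) + 113 = -55/2*(-35) + 113 = 1925/2 + 113 = 2151/2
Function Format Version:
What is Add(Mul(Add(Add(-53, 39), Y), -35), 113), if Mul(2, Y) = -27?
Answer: Rational(2151, 2) ≈ 1075.5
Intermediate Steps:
Y = Rational(-27, 2) (Y = Mul(Rational(1, 2), -27) = Rational(-27, 2) ≈ -13.500)
Add(Mul(Add(Add(-53, 39), Y), -35), 113) = Add(Mul(Add(Add(-53, 39), Rational(-27, 2)), -35), 113) = Add(Mul(Add(-14, Rational(-27, 2)), -35), 113) = Add(Mul(Rational(-55, 2), -35), 113) = Add(Rational(1925, 2), 113) = Rational(2151, 2)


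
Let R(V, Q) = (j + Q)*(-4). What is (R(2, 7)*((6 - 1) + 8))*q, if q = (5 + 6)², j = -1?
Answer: -37752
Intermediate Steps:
R(V, Q) = 4 - 4*Q (R(V, Q) = (-1 + Q)*(-4) = 4 - 4*Q)
q = 121 (q = 11² = 121)
(R(2, 7)*((6 - 1) + 8))*q = ((4 - 4*7)*((6 - 1) + 8))*121 = ((4 - 28)*(5 + 8))*121 = -24*13*121 = -312*121 = -37752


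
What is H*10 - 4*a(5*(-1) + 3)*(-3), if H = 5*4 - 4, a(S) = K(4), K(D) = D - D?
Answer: 160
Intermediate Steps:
K(D) = 0
a(S) = 0
H = 16 (H = 20 - 4 = 16)
H*10 - 4*a(5*(-1) + 3)*(-3) = 16*10 - 4*0*(-3) = 160 + 0*(-3) = 160 + 0 = 160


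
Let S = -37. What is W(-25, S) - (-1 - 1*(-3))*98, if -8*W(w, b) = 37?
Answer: -1605/8 ≈ -200.63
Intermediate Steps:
W(w, b) = -37/8 (W(w, b) = -⅛*37 = -37/8)
W(-25, S) - (-1 - 1*(-3))*98 = -37/8 - (-1 - 1*(-3))*98 = -37/8 - (-1 + 3)*98 = -37/8 - 2*98 = -37/8 - 1*196 = -37/8 - 196 = -1605/8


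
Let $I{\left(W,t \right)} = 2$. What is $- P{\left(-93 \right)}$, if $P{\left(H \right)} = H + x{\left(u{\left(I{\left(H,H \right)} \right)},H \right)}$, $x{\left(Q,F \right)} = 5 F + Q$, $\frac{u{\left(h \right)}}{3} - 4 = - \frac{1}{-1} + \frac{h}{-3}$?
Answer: $545$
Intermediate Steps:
$u{\left(h \right)} = 15 - h$ ($u{\left(h \right)} = 12 + 3 \left(- \frac{1}{-1} + \frac{h}{-3}\right) = 12 + 3 \left(\left(-1\right) \left(-1\right) + h \left(- \frac{1}{3}\right)\right) = 12 + 3 \left(1 - \frac{h}{3}\right) = 12 - \left(-3 + h\right) = 15 - h$)
$x{\left(Q,F \right)} = Q + 5 F$
$P{\left(H \right)} = 13 + 6 H$ ($P{\left(H \right)} = H + \left(\left(15 - 2\right) + 5 H\right) = H + \left(13 + 5 H\right) = 13 + 6 H$)
$- P{\left(-93 \right)} = - (13 + 6 \left(-93\right)) = - (13 - 558) = \left(-1\right) \left(-545\right) = 545$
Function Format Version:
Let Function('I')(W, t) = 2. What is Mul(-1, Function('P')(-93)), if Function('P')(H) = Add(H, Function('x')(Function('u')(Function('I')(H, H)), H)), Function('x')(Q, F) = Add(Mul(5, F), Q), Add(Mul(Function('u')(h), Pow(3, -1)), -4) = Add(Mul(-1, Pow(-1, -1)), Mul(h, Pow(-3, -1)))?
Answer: 545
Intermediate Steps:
Function('u')(h) = Add(15, Mul(-1, h)) (Function('u')(h) = Add(12, Mul(3, Add(Mul(-1, Pow(-1, -1)), Mul(h, Pow(-3, -1))))) = Add(12, Mul(3, Add(Mul(-1, -1), Mul(h, Rational(-1, 3))))) = Add(12, Mul(3, Add(1, Mul(Rational(-1, 3), h)))) = Add(12, Add(3, Mul(-1, h))) = Add(15, Mul(-1, h)))
Function('x')(Q, F) = Add(Q, Mul(5, F))
Function('P')(H) = Add(13, Mul(6, H)) (Function('P')(H) = Add(H, Add(Add(15, Mul(-1, 2)), Mul(5, H))) = Add(H, Add(Add(15, -2), Mul(5, H))) = Add(H, Add(13, Mul(5, H))) = Add(13, Mul(6, H)))
Mul(-1, Function('P')(-93)) = Mul(-1, Add(13, Mul(6, -93))) = Mul(-1, Add(13, -558)) = Mul(-1, -545) = 545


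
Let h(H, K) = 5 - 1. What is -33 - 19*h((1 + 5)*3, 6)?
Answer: -109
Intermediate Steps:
h(H, K) = 4
-33 - 19*h((1 + 5)*3, 6) = -33 - 19*4 = -33 - 76 = -109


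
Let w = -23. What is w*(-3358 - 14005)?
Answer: 399349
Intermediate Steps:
w*(-3358 - 14005) = -23*(-3358 - 14005) = -23*(-17363) = 399349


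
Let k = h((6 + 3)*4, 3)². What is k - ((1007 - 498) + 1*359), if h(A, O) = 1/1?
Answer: -867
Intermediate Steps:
h(A, O) = 1
k = 1 (k = 1² = 1)
k - ((1007 - 498) + 1*359) = 1 - ((1007 - 498) + 1*359) = 1 - (509 + 359) = 1 - 1*868 = 1 - 868 = -867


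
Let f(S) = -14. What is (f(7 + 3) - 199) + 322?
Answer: 109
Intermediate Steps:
(f(7 + 3) - 199) + 322 = (-14 - 199) + 322 = -213 + 322 = 109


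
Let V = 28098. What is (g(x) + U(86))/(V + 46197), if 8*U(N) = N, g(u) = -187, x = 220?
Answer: -47/19812 ≈ -0.0023723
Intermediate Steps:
U(N) = N/8
(g(x) + U(86))/(V + 46197) = (-187 + (1/8)*86)/(28098 + 46197) = (-187 + 43/4)/74295 = -705/4*1/74295 = -47/19812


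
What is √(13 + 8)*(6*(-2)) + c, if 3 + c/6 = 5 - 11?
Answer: -54 - 12*√21 ≈ -108.99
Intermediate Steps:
c = -54 (c = -18 + 6*(5 - 11) = -18 + 6*(-6) = -18 - 36 = -54)
√(13 + 8)*(6*(-2)) + c = √(13 + 8)*(6*(-2)) - 54 = √21*(-12) - 54 = -12*√21 - 54 = -54 - 12*√21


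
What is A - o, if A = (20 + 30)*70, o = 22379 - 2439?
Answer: -16440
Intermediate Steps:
o = 19940
A = 3500 (A = 50*70 = 3500)
A - o = 3500 - 1*19940 = 3500 - 19940 = -16440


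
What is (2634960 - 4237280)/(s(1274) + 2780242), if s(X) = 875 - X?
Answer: -1602320/2779843 ≈ -0.57641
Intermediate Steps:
(2634960 - 4237280)/(s(1274) + 2780242) = (2634960 - 4237280)/((875 - 1*1274) + 2780242) = -1602320/((875 - 1274) + 2780242) = -1602320/(-399 + 2780242) = -1602320/2779843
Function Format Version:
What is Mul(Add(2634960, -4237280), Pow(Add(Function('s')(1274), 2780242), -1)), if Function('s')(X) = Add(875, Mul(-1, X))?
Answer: Rational(-1602320, 2779843) ≈ -0.57641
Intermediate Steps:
Mul(Add(2634960, -4237280), Pow(Add(Function('s')(1274), 2780242), -1)) = Mul(Add(2634960, -4237280), Pow(Add(Add(875, Mul(-1, 1274)), 2780242), -1)) = Mul(-1602320, Pow(Add(Add(875, -1274), 2780242), -1)) = Mul(-1602320, Pow(Add(-399, 2780242), -1)) = Mul(-1602320, Pow(2779843, -1)) = Mul(-1602320, Rational(1, 2779843)) = Rational(-1602320, 2779843)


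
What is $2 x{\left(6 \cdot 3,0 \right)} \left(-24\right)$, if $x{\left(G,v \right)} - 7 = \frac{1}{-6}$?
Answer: $-328$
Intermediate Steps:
$x{\left(G,v \right)} = \frac{41}{6}$ ($x{\left(G,v \right)} = 7 + \frac{1}{-6} = 7 - \frac{1}{6} = \frac{41}{6}$)
$2 x{\left(6 \cdot 3,0 \right)} \left(-24\right) = 2 \cdot \frac{41}{6} \left(-24\right) = \frac{41}{3} \left(-24\right) = -328$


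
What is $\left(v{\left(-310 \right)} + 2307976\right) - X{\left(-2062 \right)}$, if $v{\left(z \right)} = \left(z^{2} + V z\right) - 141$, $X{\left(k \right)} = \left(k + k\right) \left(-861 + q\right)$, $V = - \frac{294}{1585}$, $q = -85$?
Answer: $- \frac{474647745}{317} \approx -1.4973 \cdot 10^{6}$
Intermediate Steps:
$V = - \frac{294}{1585}$ ($V = \left(-294\right) \frac{1}{1585} = - \frac{294}{1585} \approx -0.18549$)
$X{\left(k \right)} = - 1892 k$ ($X{\left(k \right)} = \left(k + k\right) \left(-861 - 85\right) = 2 k \left(-946\right) = - 1892 k$)
$v{\left(z \right)} = -141 + z^{2} - \frac{294 z}{1585}$ ($v{\left(z \right)} = \left(z^{2} - \frac{294 z}{1585}\right) - 141 = -141 + z^{2} - \frac{294 z}{1585}$)
$\left(v{\left(-310 \right)} + 2307976\right) - X{\left(-2062 \right)} = \left(\left(-141 + \left(-310\right)^{2} - - \frac{18228}{317}\right) + 2307976\right) - \left(-1892\right) \left(-2062\right) = \left(\left(-141 + 96100 + \frac{18228}{317}\right) + 2307976\right) - 3901304 = \left(\frac{30437231}{317} + 2307976\right) - 3901304 = \frac{762065623}{317} - 3901304 = - \frac{474647745}{317}$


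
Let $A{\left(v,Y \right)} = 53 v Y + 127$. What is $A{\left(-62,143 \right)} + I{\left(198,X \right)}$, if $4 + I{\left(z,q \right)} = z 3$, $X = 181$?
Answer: $-469181$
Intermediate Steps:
$I{\left(z,q \right)} = -4 + 3 z$ ($I{\left(z,q \right)} = -4 + z 3 = -4 + 3 z$)
$A{\left(v,Y \right)} = 127 + 53 Y v$ ($A{\left(v,Y \right)} = 53 Y v + 127 = 127 + 53 Y v$)
$A{\left(-62,143 \right)} + I{\left(198,X \right)} = \left(127 + 53 \cdot 143 \left(-62\right)\right) + \left(-4 + 3 \cdot 198\right) = \left(127 - 469898\right) + \left(-4 + 594\right) = -469771 + 590 = -469181$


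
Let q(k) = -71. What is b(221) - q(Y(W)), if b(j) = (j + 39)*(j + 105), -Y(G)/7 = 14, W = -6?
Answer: 84831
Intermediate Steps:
Y(G) = -98 (Y(G) = -7*14 = -98)
b(j) = (39 + j)*(105 + j)
b(221) - q(Y(W)) = (4095 + 221² + 144*221) - 1*(-71) = (4095 + 48841 + 31824) + 71 = 84760 + 71 = 84831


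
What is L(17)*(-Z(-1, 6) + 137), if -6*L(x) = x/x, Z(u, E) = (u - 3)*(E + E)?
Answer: -185/6 ≈ -30.833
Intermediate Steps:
Z(u, E) = 2*E*(-3 + u) (Z(u, E) = (-3 + u)*(2*E) = 2*E*(-3 + u))
L(x) = -1/6 (L(x) = -x/(6*x) = -1/6*1 = -1/6)
L(17)*(-Z(-1, 6) + 137) = -(-2*6*(-3 - 1) + 137)/6 = -(-2*6*(-4) + 137)/6 = -(-1*(-48) + 137)/6 = -(48 + 137)/6 = -1/6*185 = -185/6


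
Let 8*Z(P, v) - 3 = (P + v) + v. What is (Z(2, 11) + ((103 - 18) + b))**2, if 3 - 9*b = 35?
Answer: 37295449/5184 ≈ 7194.3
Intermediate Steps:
Z(P, v) = 3/8 + v/4 + P/8 (Z(P, v) = 3/8 + ((P + v) + v)/8 = 3/8 + (P + 2*v)/8 = 3/8 + (v/4 + P/8) = 3/8 + v/4 + P/8)
b = -32/9 (b = 1/3 - 1/9*35 = 1/3 - 35/9 = -32/9 ≈ -3.5556)
(Z(2, 11) + ((103 - 18) + b))**2 = ((3/8 + (1/4)*11 + (1/8)*2) + ((103 - 18) - 32/9))**2 = ((3/8 + 11/4 + 1/4) + (85 - 32/9))**2 = (27/8 + 733/9)**2 = (6107/72)**2 = 37295449/5184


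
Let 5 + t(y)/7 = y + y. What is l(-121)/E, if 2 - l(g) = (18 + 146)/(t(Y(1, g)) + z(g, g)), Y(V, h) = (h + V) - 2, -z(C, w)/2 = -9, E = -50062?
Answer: -1807/43178475 ≈ -4.1850e-5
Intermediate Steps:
z(C, w) = 18 (z(C, w) = -2*(-9) = 18)
Y(V, h) = -2 + V + h (Y(V, h) = (V + h) - 2 = -2 + V + h)
t(y) = -35 + 14*y (t(y) = -35 + 7*(y + y) = -35 + 7*(2*y) = -35 + 14*y)
l(g) = 2 - 164/(-31 + 14*g) (l(g) = 2 - (18 + 146)/((-35 + 14*(-2 + 1 + g)) + 18) = 2 - 164/((-35 + 14*(-1 + g)) + 18) = 2 - 164/((-35 + (-14 + 14*g)) + 18) = 2 - 164/((-49 + 14*g) + 18) = 2 - 164/(-31 + 14*g))
l(-121)/E = (2*(-113 + 14*(-121))/(-31 + 14*(-121)))/(-50062) = (2*(-113 - 1694)/(-31 - 1694))*(-1/50062) = (2*(-1807)/(-1725))*(-1/50062) = (2*(-1/1725)*(-1807))*(-1/50062) = (3614/1725)*(-1/50062) = -1807/43178475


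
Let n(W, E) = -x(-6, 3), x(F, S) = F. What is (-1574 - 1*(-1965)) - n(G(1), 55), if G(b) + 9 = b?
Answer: 385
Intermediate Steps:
G(b) = -9 + b
n(W, E) = 6 (n(W, E) = -1*(-6) = 6)
(-1574 - 1*(-1965)) - n(G(1), 55) = (-1574 - 1*(-1965)) - 1*6 = (-1574 + 1965) - 6 = 391 - 6 = 385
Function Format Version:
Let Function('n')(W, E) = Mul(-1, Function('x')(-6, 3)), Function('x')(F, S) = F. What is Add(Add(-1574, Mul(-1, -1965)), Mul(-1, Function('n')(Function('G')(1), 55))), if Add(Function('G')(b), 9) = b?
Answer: 385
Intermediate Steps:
Function('G')(b) = Add(-9, b)
Function('n')(W, E) = 6 (Function('n')(W, E) = Mul(-1, -6) = 6)
Add(Add(-1574, Mul(-1, -1965)), Mul(-1, Function('n')(Function('G')(1), 55))) = Add(Add(-1574, Mul(-1, -1965)), Mul(-1, 6)) = Add(Add(-1574, 1965), -6) = Add(391, -6) = 385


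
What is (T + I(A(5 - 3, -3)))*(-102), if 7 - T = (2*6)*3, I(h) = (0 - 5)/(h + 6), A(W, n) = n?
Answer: 3128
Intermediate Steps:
I(h) = -5/(6 + h)
T = -29 (T = 7 - 2*6*3 = 7 - 12*3 = 7 - 1*36 = 7 - 36 = -29)
(T + I(A(5 - 3, -3)))*(-102) = (-29 - 5/(6 - 3))*(-102) = (-29 - 5/3)*(-102) = -92/3*(-102) = 3128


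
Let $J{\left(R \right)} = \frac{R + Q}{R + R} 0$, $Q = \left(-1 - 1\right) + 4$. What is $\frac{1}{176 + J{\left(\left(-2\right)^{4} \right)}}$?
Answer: $\frac{1}{176} \approx 0.0056818$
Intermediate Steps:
$Q = 2$ ($Q = -2 + 4 = 2$)
$J{\left(R \right)} = 0$ ($J{\left(R \right)} = \frac{R + 2}{R + R} 0 = \frac{2 + R}{2 R} 0 = 0$)
$\frac{1}{176 + J{\left(\left(-2\right)^{4} \right)}} = \frac{1}{176 + 0} = \frac{1}{176}$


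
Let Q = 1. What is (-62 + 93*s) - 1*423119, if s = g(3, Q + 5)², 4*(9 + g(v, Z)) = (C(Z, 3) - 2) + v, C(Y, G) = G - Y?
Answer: -1659151/4 ≈ -4.1479e+5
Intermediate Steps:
g(v, Z) = -35/4 - Z/4 + v/4 (g(v, Z) = -9 + (((3 - Z) - 2) + v)/4 = -9 + ((1 - Z) + v)/4 = -9 + (1 + v - Z)/4 = -9 + (¼ - Z/4 + v/4) = -35/4 - Z/4 + v/4)
s = 361/4 (s = (-35/4 - (1 + 5)/4 + (¼)*3)² = (-35/4 - ¼*6 + ¾)² = (-35/4 - 3/2 + ¾)² = (-19/2)² = 361/4 ≈ 90.250)
(-62 + 93*s) - 1*423119 = (-62 + 93*(361/4)) - 1*423119 = (-62 + 33573/4) - 423119 = 33325/4 - 423119 = -1659151/4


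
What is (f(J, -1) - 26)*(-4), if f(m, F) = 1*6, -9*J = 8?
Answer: 80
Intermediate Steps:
J = -8/9 (J = -⅑*8 = -8/9 ≈ -0.88889)
f(m, F) = 6
(f(J, -1) - 26)*(-4) = (6 - 26)*(-4) = -20*(-4) = 80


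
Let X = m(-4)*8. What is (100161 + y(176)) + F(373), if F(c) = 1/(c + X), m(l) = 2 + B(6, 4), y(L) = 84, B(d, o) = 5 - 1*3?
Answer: 40599226/405 ≈ 1.0025e+5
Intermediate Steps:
B(d, o) = 2 (B(d, o) = 5 - 3 = 2)
m(l) = 4 (m(l) = 2 + 2 = 4)
X = 32 (X = 4*8 = 32)
F(c) = 1/(32 + c) (F(c) = 1/(c + 32) = 1/(32 + c))
(100161 + y(176)) + F(373) = (100161 + 84) + 1/(32 + 373) = 100245 + 1/405 = 40599226/405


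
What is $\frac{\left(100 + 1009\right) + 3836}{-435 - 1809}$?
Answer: $- \frac{4945}{2244} \approx -2.2037$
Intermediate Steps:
$\frac{\left(100 + 1009\right) + 3836}{-435 - 1809} = \frac{1109 + 3836}{-2244} = 4945 \left(- \frac{1}{2244}\right) = - \frac{4945}{2244}$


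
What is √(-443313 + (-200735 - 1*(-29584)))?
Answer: 8*I*√9601 ≈ 783.88*I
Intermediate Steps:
√(-443313 + (-200735 - 1*(-29584))) = √(-443313 + (-200735 + 29584)) = √(-443313 - 171151) = √(-614464) = 8*I*√9601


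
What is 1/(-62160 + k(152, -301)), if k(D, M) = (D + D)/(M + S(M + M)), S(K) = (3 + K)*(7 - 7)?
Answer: -301/18710464 ≈ -1.6087e-5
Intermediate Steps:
S(K) = 0 (S(K) = (3 + K)*0 = 0)
k(D, M) = 2*D/M (k(D, M) = (D + D)/(M + 0) = (2*D)/M = 2*D/M)
1/(-62160 + k(152, -301)) = 1/(-62160 + 2*152/(-301)) = 1/(-62160 + 2*152*(-1/301)) = 1/(-62160 - 304/301) = 1/(-18710464/301) = -301/18710464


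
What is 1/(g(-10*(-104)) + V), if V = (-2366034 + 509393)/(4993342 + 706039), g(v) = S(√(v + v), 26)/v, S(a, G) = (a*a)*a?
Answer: 10581704439221/270254645160096639 + 259863550265288*√130/270254645160096639 ≈ 0.011003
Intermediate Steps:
S(a, G) = a³ (S(a, G) = a²*a = a³)
g(v) = 2*√2*√v (g(v) = (√(v + v))³/v = (√(2*v))³/v = (√2*√v)³/v = (2*√2*v^(3/2))/v = 2*√2*√v)
V = -1856641/5699381 ≈ -0.32576
1/(g(-10*(-104)) + V) = 1/(2*√2*√(-10*(-104)) - 1856641/5699381) = 1/(2*√2*√1040 - 1856641/5699381) = 1/(2*√2*(4*√65) - 1856641/5699381) = 1/(8*√130 - 1856641/5699381) = 1/(-1856641/5699381 + 8*√130)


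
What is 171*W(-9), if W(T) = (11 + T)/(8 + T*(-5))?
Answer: 342/53 ≈ 6.4528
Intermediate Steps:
W(T) = (11 + T)/(8 - 5*T)
171*W(-9) = 171*((-11 - 1*(-9))/(-8 + 5*(-9))) = 171*((-11 + 9)/(-8 - 45)) = 171*(-2/(-53)) = 171*(-1/53*(-2)) = 171*(2/53) = 342/53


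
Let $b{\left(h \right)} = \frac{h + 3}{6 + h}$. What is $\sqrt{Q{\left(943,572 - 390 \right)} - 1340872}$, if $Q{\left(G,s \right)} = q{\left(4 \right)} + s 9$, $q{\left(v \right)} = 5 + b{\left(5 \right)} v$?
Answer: $\frac{i \sqrt{162046357}}{11} \approx 1157.3 i$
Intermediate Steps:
$b{\left(h \right)} = \frac{3 + h}{6 + h}$
$q{\left(v \right)} = 5 + \frac{8 v}{11}$ ($q{\left(v \right)} = 5 + \frac{3 + 5}{6 + 5} v = 5 + \frac{1}{11} \cdot 8 v = 5 + \frac{8 v}{11}$)
$Q{\left(G,s \right)} = \frac{87}{11} + 9 s$ ($Q{\left(G,s \right)} = \left(5 + \frac{8}{11} \cdot 4\right) + s 9 = \left(5 + \frac{32}{11}\right) + 9 s = \frac{87}{11} + 9 s$)
$\sqrt{Q{\left(943,572 - 390 \right)} - 1340872} = \sqrt{\left(\frac{87}{11} + 9 \left(572 - 390\right)\right) - 1340872} = \sqrt{\left(\frac{87}{11} + 9 \cdot 182\right) - 1340872} = \sqrt{\left(\frac{87}{11} + 1638\right) - 1340872} = \sqrt{\frac{18105}{11} - 1340872} = \sqrt{- \frac{14731487}{11}} = \frac{i \sqrt{162046357}}{11}$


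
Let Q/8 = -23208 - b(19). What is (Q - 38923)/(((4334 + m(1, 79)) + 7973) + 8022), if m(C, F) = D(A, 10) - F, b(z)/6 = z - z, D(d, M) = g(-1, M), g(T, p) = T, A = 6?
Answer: -224587/20249 ≈ -11.091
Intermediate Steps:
D(d, M) = -1
b(z) = 0 (b(z) = 6*(z - z) = 6*0 = 0)
Q = -185664 (Q = 8*(-23208 - 1*0) = 8*(-23208 + 0) = 8*(-23208) = -185664)
m(C, F) = -1 - F
(Q - 38923)/(((4334 + m(1, 79)) + 7973) + 8022) = (-185664 - 38923)/(((4334 + (-1 - 1*79)) + 7973) + 8022) = -224587/(((4334 + (-1 - 79)) + 7973) + 8022) = -224587/(((4334 - 80) + 7973) + 8022) = -224587/((4254 + 7973) + 8022) = -224587/(12227 + 8022) = -224587/20249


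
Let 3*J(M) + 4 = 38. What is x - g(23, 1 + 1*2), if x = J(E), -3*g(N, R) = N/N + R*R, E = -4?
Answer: 44/3 ≈ 14.667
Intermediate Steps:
J(M) = 34/3 (J(M) = -4/3 + (⅓)*38 = -4/3 + 38/3 = 34/3)
g(N, R) = -⅓ - R²/3 (g(N, R) = -(N/N + R*R)/3 = -(1 + R²)/3 = -⅓ - R²/3)
x = 34/3 ≈ 11.333
x - g(23, 1 + 1*2) = 34/3 - (-⅓ - (1 + 1*2)²/3) = 34/3 - (-⅓ - (1 + 2)²/3) = 34/3 - (-⅓ - ⅓*3²) = 34/3 - (-⅓ - ⅓*9) = 34/3 - (-⅓ - 3) = 34/3 - 1*(-10/3) = 34/3 + 10/3 = 44/3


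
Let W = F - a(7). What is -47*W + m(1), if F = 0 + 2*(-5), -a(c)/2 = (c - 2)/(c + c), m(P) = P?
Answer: 3062/7 ≈ 437.43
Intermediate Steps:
a(c) = -(-2 + c)/c (a(c) = -2*(c - 2)/(c + c) = -2*(-2 + c)/(2*c) = -2*(-2 + c)*1/(2*c) = -(-2 + c)/c)
F = -10 (F = 0 - 10 = -10)
W = -65/7 (W = -10 - (2 - 1*7)/7 = -10 - (2 - 7)/7 = -10 - (-5)/7 = -10 - 1*(-5/7) = -10 + 5/7 = -65/7 ≈ -9.2857)
-47*W + m(1) = -47*(-65/7) + 1 = 3055/7 + 1 = 3062/7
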